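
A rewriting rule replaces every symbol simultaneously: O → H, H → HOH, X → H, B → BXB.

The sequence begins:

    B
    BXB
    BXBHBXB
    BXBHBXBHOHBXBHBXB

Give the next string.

Rewriting the 17 symbols of BXBHBXBHOHBXBHBXB one by one yields BXB H BXB HOH BXB H BXB HOH H HOH BXB H BXB HOH BXB H BXB; concatenated:

BXBHBXBHOHBXBHBXBHOHHHOHBXBHBXBHOHBXBHBXB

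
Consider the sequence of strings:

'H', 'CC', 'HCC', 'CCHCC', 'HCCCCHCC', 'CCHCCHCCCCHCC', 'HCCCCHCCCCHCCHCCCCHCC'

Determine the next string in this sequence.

CCHCCHCCCCHCCHCCCCHCCCCHCCHCCCCHCC

This is a Fibonacci-style word recurrence s(k) = s(k−2)·s(k−1): e.g. H·CC = HCC.
Continuing: CCHCCHCCCCHCC · HCCCCHCCCCHCCHCCCCHCC gives term 8.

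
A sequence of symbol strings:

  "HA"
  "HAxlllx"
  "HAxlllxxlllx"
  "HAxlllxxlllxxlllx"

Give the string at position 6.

Each term is the previous one with xlllx appended.
From HAxlllxxlllxxlllx, 2 further steps: HAxlllxxlllxxlllx → HAxlllxxlllxxlllxxlllx → (answer).

HAxlllxxlllxxlllxxlllxxlllx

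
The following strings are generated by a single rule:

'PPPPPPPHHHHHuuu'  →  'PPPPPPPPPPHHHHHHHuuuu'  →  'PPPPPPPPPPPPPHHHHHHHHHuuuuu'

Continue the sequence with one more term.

Term n consists of 3n+1 P's, followed by 2n+1 H's, followed by n+1 u's, where the shown terms are n = 2, 3, 4.
Setting n = 5 gives 16, 11, 6 characters in each block.

PPPPPPPPPPPPPPPPHHHHHHHHHHHuuuuuu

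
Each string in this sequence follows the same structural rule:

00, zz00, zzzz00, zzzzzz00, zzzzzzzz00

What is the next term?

Every step adds zz at the front: s(k+1) = zz·s(k).
Applying this once more to zzzzzzzz00:

zzzzzzzzzz00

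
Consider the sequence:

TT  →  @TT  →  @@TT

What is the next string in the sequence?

@@@TT

The strings grow by a fixed prefix @ each time.
So the next term is @·@@TT.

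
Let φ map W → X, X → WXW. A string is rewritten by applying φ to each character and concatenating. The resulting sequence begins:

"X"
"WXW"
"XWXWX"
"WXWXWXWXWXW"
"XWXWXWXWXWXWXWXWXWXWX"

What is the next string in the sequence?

Rewriting the 21 symbols of XWXWXWXWXWXWXWXWXWXWX one by one yields WXW X WXW X WXW X WXW X WXW X WXW X WXW X WXW X WXW X WXW X WXW; concatenated:

WXWXWXWXWXWXWXWXWXWXWXWXWXWXWXWXWXWXWXWXWXW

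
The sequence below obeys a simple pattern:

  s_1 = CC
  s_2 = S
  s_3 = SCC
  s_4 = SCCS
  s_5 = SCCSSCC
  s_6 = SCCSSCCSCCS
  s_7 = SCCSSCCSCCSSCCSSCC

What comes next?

Each term (from the third on) is the previous term followed by the one before it: term 3 = S·CC = SCC.
The next term joins SCCSSCCSCCSSCCSSCC and SCCSSCCSCCS.

SCCSSCCSCCSSCCSSCCSCCSSCCSCCS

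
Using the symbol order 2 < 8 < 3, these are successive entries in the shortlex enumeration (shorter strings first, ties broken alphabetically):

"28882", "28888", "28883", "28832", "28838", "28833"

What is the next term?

28322

Treat 28833 as a base-3 numeral over the given alphabet and add one, carrying through any trailing 3's.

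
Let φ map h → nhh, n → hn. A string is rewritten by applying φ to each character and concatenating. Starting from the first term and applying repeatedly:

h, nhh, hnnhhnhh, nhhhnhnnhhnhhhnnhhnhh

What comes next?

Replace each of the 21 characters of nhhhnhnnhhnhhhnnhhnhh in place — hn nhh nhh nhh hn nhh hn hn nhh nhh hn nhh nhh nhh hn hn nhh nhh hn nhh nhh — and concatenate.

hnnhhnhhnhhhnnhhhnhnnhhnhhhnnhhnhhnhhhnhnnhhnhhhnnhhnhh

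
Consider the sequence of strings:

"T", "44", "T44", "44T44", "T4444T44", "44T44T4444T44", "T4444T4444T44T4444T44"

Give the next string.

This is a Fibonacci-style word recurrence s(k) = s(k−2)·s(k−1): e.g. T·44 = T44.
Continuing: 44T44T4444T44 · T4444T4444T44T4444T44 gives term 8.

44T44T4444T44T4444T4444T44T4444T44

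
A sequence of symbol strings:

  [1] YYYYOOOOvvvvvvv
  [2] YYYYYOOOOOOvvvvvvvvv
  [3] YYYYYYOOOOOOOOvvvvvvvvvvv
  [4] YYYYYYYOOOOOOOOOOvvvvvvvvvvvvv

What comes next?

Reading off run lengths: Y runs 4, 5, 6, 7; O runs 4, 6, 8, 10; v runs 7, 9, 11, 13 — each is linear in n, where the shown terms are n = 3, 4, 5, 6.
Setting n = 7 gives 8, 12, 15 characters in each block.

YYYYYYYYOOOOOOOOOOOOvvvvvvvvvvvvvvv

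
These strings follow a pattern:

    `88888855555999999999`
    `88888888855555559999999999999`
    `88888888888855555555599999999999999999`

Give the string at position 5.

Reading off run lengths: 8 runs 6, 9, 12; 5 runs 5, 7, 9; 9 runs 9, 13, 17 — each is linear in n, where the shown terms are n = 2, 3, 4.
At n = 6 the blocks have lengths 18, 13, 25.

88888888888888888855555555555559999999999999999999999999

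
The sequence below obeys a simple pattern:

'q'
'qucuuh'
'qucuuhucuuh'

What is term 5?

qucuuhucuuhucuuhucuuh

Each term is the previous one with ucuuh appended.
From qucuuhucuuh, 2 further steps: qucuuhucuuh → qucuuhucuuhucuuh → (answer).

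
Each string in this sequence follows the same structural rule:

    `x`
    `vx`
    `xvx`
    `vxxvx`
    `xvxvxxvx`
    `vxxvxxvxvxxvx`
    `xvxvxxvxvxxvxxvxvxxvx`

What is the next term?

vxxvxxvxvxxvxxvxvxxvxvxxvxxvxvxxvx

Each term (from the third on) is the two preceding terms concatenated in order: term 3 = x·vx = xvx.
Continuing: vxxvxxvxvxxvx · xvxvxxvxvxxvxxvxvxxvx gives term 8.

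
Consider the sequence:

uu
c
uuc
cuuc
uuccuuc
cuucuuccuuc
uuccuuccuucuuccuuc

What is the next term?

cuucuuccuucuuccuuccuucuuccuuc

Each term (from the third on) is the two preceding terms concatenated in order: term 3 = uu·c = uuc.
Continuing: cuucuuccuuc · uuccuuccuucuuccuuc gives term 8.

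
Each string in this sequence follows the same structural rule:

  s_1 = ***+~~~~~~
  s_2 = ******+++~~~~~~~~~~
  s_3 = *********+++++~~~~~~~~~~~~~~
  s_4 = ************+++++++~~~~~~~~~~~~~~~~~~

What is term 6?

******************+++++++++++~~~~~~~~~~~~~~~~~~~~~~~~~~

The n-th term is 3n *'s then 2n-1 +'s then 4n+2 ~'s (n = 1, 2, …).
At n = 6 the blocks have lengths 18, 11, 26.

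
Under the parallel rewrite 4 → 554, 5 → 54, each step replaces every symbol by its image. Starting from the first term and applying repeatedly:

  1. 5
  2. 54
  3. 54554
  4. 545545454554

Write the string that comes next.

54554545455454554545545454554

Rewriting each symbol of 545545454554: 5→54, 4→554, 5→54, 5→54, 4→554, 5→54, 4→554, 5→54, 4→554, 5→54, 5→54, 4→554, which concatenates to 54 554 54 54 554 54 554 54 554 54 54 554.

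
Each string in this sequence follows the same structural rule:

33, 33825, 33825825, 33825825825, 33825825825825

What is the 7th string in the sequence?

33825825825825825825

The strings grow by a fixed suffix 825 each time.
From 33825825825825, 2 further steps: 33825825825825 → 33825825825825825 → (answer).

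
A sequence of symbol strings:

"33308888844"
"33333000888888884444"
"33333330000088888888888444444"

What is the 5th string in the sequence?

The n-th term is 2n+1 3's then 2n-1 0's then 3n+2 8's then 2n 4's (n = 1, 2, …).
At n = 5 the blocks have lengths 11, 9, 17, 10.

33333333333000000000888888888888888884444444444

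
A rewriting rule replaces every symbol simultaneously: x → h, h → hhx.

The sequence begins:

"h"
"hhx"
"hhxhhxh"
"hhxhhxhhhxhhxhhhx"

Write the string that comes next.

hhxhhxhhhxhhxhhhxhhxhhxhhhxhhxhhhxhhxhhxh

Applying the rule to each of the 17 symbols of hhxhhxhhhxhhxhhhx gives the pieces hhx hhx h hhx hhx h hhx hhx hhx h hhx hhx h hhx hhx hhx h, which concatenate to the answer.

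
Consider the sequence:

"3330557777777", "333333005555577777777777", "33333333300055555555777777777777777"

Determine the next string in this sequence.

3333333333330000555555555557777777777777777777

The n-th term is 3n 3's then n 0's then 3n-1 5's then 4n+3 7's (n = 1, 2, …).
At n = 4 the blocks have lengths 12, 4, 11, 19.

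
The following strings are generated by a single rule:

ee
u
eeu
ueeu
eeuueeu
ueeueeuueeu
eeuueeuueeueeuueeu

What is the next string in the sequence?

ueeueeuueeueeuueeuueeueeuueeu

Each term (from the third on) is the two preceding terms concatenated in order: term 3 = ee·u = eeu.
The next term joins ueeueeuueeu and eeuueeuueeueeuueeu.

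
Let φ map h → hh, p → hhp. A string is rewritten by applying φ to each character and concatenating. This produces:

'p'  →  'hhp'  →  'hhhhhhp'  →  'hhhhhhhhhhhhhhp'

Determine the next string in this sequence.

Replace each of the 15 characters of hhhhhhhhhhhhhhp in place — hh hh hh hh hh hh hh hh hh hh hh hh hh hh hhp — and concatenate.

hhhhhhhhhhhhhhhhhhhhhhhhhhhhhhp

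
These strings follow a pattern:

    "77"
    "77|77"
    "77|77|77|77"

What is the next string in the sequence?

Every step duplicates the string with '|' between the halves.
One more doubling of 77|77|77|77 gives the answer.

77|77|77|77|77|77|77|77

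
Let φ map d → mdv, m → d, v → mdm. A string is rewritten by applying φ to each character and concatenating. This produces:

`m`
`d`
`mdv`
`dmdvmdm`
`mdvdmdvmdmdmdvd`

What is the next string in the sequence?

dmdvmdmmdvdmdvmdmdmdvdmdvdmdvmdmmdv

Applying the rule to each of the 15 symbols of mdvdmdvmdmdmdvd gives the pieces d mdv mdm mdv d mdv mdm d mdv d mdv d mdv mdm mdv, which concatenate to the answer.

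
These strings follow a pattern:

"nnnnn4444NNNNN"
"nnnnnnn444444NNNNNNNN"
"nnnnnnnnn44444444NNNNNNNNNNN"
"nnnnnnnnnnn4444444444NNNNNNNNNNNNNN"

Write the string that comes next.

nnnnnnnnnnnnn444444444444NNNNNNNNNNNNNNNNN

Each string has the form n^{2n+1} 4^{2n} N^{3n-1}, where the shown terms are n = 2, 3, 4, 5.
For the next term, n = 6, so the run lengths are 13, 12, 17.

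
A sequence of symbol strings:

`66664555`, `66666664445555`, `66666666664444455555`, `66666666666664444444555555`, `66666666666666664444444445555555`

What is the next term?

66666666666666666664444444444455555555

Each string has the form 6^{3n+1} 4^{2n-1} 5^{n+2} (n = 1, 2, …).
For the next term, n = 6, so the run lengths are 19, 11, 8.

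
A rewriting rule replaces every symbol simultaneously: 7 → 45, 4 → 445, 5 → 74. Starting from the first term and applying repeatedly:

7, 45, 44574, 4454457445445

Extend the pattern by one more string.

4454457444544574454454457444544574

Replace each of the 13 characters of 4454457445445 in place — 445 445 74 445 445 74 45 445 445 74 445 445 74 — and concatenate.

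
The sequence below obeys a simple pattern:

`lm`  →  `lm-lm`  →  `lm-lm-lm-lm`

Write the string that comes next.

lm-lm-lm-lm-lm-lm-lm-lm

s(k+1) = s(k)·-·s(k) — each term doubles the last with '-' between the halves.
So the next term is two copies of lm-lm-lm-lm with '-' between the halves.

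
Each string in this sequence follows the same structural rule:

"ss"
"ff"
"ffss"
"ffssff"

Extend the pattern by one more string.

Each term (from the third on) is the previous term followed by the one before it: term 3 = ff·ss = ffss.
Continuing: ffssff · ffss gives term 5.

ffssffffss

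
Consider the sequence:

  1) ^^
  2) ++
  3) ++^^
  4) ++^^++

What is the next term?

++^^++++^^

From term 3 onward, concatenate the last term with the second-to-last: ++·^^ = ++^^, ++^^·++ = ++^^++, …
So term 5 is ++^^++·++^^.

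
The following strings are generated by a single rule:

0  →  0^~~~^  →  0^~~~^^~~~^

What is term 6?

0^~~~^^~~~^^~~~^^~~~^^~~~^

Every step adds ^~~~^ to the end: s(k+1) = s(k)·^~~~^.
From 0^~~~^^~~~^, 3 further steps: 0^~~~^^~~~^ → 0^~~~^^~~~^^~~~^ → 0^~~~^^~~~^^~~~^^~~~^ → (answer).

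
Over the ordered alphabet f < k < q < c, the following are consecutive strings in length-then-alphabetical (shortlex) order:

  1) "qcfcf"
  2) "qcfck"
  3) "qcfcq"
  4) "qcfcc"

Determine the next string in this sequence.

Treat qcfcc as a base-4 numeral over the given alphabet and add one, carrying through any trailing c's.

qckff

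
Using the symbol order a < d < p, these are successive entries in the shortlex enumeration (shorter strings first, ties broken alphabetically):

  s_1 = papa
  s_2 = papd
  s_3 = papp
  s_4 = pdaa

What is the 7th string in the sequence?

Continuing the enumeration 3 steps past pdaa: pdaa → pdad → pdap → (answer).

pdda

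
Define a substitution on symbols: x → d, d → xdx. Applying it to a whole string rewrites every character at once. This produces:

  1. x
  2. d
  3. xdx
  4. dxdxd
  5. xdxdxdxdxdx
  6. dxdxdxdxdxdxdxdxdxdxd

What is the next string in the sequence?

xdxdxdxdxdxdxdxdxdxdxdxdxdxdxdxdxdxdxdxdxdx

Applying the rule to each of the 21 symbols of dxdxdxdxdxdxdxdxdxdxd gives the pieces xdx d xdx d xdx d xdx d xdx d xdx d xdx d xdx d xdx d xdx d xdx, which concatenate to the answer.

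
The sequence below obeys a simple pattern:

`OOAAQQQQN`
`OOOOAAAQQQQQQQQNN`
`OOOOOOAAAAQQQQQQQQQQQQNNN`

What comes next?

The n-th term is 2n O's then n+1 A's then 4n Q's then n N's (n = 1, 2, …).
For the next term, n = 4, so the run lengths are 8, 5, 16, 4.

OOOOOOOOAAAAAQQQQQQQQQQQQQQQQNNNN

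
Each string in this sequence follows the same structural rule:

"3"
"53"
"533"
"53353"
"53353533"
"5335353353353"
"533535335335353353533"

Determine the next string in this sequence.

5335353353353533535335335353353353

Each term (from the third on) is the previous term followed by the one before it: term 3 = 53·3 = 533.
The next term joins 533535335335353353533 and 5335353353353.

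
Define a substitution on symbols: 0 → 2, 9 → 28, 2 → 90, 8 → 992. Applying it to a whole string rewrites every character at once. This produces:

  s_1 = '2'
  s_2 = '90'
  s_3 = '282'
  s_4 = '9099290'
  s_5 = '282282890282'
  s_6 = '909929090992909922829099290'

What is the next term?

Rewriting the 27 symbols of 909929090992909922829099290 one by one yields 28 2 28 28 90 28 2 28 2 28 28 90 28 2 28 28 90 90 992 90 28 2 28 28 90 28 2; concatenated:

2822828902822822828902822828909099290282282890282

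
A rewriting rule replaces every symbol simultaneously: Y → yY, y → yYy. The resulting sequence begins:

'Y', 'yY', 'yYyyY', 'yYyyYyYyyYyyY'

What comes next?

φ(yYyyYyYyyYyyY) expands symbol-by-symbol to yYy yY yYy yYy yY yYy yY yYy yYy yY yYy yYy yY; joining the 13 pieces gives the next term.

yYyyYyYyyYyyYyYyyYyYyyYyyYyYyyYyyY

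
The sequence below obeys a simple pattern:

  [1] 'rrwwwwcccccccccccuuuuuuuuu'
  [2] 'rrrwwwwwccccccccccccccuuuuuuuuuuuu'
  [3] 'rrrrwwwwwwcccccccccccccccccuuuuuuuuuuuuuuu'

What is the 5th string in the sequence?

rrrrrrwwwwwwwwcccccccccccccccccccccccuuuuuuuuuuuuuuuuuuuuu

Reading off run lengths: r runs 2, 3, 4; w runs 4, 5, 6; c runs 11, 14, 17; u runs 9, 12, 15 — each is linear in n, where the shown terms are n = 3, 4, 5.
At n = 7 the blocks have lengths 6, 8, 23, 21.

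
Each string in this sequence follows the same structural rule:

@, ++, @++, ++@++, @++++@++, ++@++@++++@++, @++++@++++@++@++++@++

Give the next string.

From term 3 onward, concatenate the second-to-last term with the last: @·++ = @++, ++·@++ = ++@++, …
So term 8 is ++@++@++++@++·@++++@++++@++@++++@++.

++@++@++++@++@++++@++++@++@++++@++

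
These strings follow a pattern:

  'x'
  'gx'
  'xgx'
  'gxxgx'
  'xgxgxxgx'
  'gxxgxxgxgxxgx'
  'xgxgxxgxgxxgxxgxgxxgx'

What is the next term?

gxxgxxgxgxxgxxgxgxxgxgxxgxxgxgxxgx

Each term (from the third on) is the two preceding terms concatenated in order: term 3 = x·gx = xgx.
Continuing: gxxgxxgxgxxgx · xgxgxxgxgxxgxxgxgxxgx gives term 8.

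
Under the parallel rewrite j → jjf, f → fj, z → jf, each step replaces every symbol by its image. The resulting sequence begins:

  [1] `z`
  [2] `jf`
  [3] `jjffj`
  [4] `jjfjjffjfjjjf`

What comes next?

Applying the rule to each of the 13 symbols of jjfjjffjfjjjf gives the pieces jjf jjf fj jjf jjf fj fj jjf fj jjf jjf jjf fj, which concatenate to the answer.

jjfjjffjjjfjjffjfjjjffjjjfjjfjjffj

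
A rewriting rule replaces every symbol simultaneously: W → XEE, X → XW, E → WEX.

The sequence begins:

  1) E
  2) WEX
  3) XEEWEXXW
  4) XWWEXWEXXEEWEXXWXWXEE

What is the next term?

XWXEEXEEWEXXWXEEWEXXWXWWEXWEXXEEWEXXWXWXEEXWXEEXWWEXWEX

φ(XWWEXWEXXEEWEXXWXWXEE) expands symbol-by-symbol to XW XEE XEE WEX XW XEE WEX XW XW WEX WEX XEE WEX XW XW XEE XW XEE XW WEX WEX; joining the 21 pieces gives the next term.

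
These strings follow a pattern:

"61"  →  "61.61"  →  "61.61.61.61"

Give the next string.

s(k+1) = s(k)·.·s(k) — each term doubles the last with '.' between the halves.
One more doubling of 61.61.61.61 gives the answer.

61.61.61.61.61.61.61.61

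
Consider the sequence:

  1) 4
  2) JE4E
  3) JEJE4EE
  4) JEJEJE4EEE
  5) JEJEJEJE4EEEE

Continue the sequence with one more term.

JEJEJEJEJE4EEEEE

s(k+1) = JE·s(k)·E, so each term gains JE as a prefix and E as a suffix.
One more step from JEJEJEJE4EEEE gives the answer.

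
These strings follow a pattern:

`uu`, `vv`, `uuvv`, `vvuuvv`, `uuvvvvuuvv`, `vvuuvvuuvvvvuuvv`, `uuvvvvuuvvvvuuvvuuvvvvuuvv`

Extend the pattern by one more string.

Each term (from the third on) is the two preceding terms concatenated in order: term 3 = uu·vv = uuvv.
Continuing: vvuuvvuuvvvvuuvv · uuvvvvuuvvvvuuvvuuvvvvuuvv gives term 8.

vvuuvvuuvvvvuuvvuuvvvvuuvvvvuuvvuuvvvvuuvv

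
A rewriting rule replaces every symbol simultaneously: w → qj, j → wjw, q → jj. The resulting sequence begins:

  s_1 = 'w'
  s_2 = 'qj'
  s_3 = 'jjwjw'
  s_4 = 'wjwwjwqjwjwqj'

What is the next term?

qjwjwqjqjwjwqjjjwjwqjwjwqjjjwjw

Applying the rule to each of the 13 symbols of wjwwjwqjwjwqj gives the pieces qj wjw qj qj wjw qj jj wjw qj wjw qj jj wjw, which concatenate to the answer.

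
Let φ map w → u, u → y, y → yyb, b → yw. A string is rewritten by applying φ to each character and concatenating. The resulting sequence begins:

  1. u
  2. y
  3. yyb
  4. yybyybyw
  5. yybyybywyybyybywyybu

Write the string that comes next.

yybyybywyybyybywyybuyybyybywyybyybywyybuyybyybywy

Replace each of the 20 characters of yybyybywyybyybywyybu in place — yyb yyb yw yyb yyb yw yyb u yyb yyb yw yyb yyb yw yyb u yyb yyb yw y — and concatenate.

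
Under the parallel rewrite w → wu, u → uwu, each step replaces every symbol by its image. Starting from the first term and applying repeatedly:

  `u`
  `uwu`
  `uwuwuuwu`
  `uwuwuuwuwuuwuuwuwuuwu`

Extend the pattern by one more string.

uwuwuuwuwuuwuuwuwuuwuwuuwuuwuwuuwuuwuwuuwuwuuwuuwuwuuwu

Replace each of the 21 characters of uwuwuuwuwuuwuuwuwuuwu in place — uwu wu uwu wu uwu uwu wu uwu wu uwu uwu wu uwu uwu wu uwu wu uwu uwu wu uwu — and concatenate.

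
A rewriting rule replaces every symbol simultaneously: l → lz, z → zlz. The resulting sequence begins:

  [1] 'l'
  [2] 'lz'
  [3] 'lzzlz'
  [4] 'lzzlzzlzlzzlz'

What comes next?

lzzlzzlzlzzlzzlzlzzlzlzzlzzlzlzzlz

Applying the rule to each of the 13 symbols of lzzlzzlzlzzlz gives the pieces lz zlz zlz lz zlz zlz lz zlz lz zlz zlz lz zlz, which concatenate to the answer.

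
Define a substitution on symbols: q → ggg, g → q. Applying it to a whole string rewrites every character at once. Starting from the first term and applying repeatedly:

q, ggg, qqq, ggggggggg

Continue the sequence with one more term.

Apply φ to ggggggggg symbol by symbol: g→q, g→q, g→q, g→q, g→q, g→q, g→q, g→q, g→q; joined: q q q q q q q q q.

qqqqqqqqq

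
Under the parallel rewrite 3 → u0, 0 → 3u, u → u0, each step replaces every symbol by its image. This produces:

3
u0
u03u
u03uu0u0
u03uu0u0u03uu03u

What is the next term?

u03uu0u0u03uu03uu03uu0u0u03uu0u0

Applying the rule to each of the 16 symbols of u03uu0u0u03uu03u gives the pieces u0 3u u0 u0 u0 3u u0 3u u0 3u u0 u0 u0 3u u0 u0, which concatenate to the answer.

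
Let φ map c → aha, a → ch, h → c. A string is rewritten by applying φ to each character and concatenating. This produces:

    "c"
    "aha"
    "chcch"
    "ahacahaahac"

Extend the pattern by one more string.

chcchahachcchchcchaha

Apply φ to ahacahaahac symbol by symbol: a→ch, h→c, a→ch, c→aha, a→ch, h→c, a→ch, a→ch, h→c, a→ch, c→aha; joined: ch c ch aha ch c ch ch c ch aha.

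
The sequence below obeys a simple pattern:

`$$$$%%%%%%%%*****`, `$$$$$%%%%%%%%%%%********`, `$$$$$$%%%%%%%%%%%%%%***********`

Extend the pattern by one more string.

The n-th term is n+2 $'s then 3n+2 %'s then 3n-1 *'s, where the shown terms are n = 2, 3, 4.
At n = 5 the blocks have lengths 7, 17, 14.

$$$$$$$%%%%%%%%%%%%%%%%%**************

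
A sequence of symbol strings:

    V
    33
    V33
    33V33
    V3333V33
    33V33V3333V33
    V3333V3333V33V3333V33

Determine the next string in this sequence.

33V33V3333V33V3333V3333V33V3333V33

From term 3 onward, concatenate the second-to-last term with the last: V·33 = V33, 33·V33 = 33V33, …
So term 8 is 33V33V3333V33·V3333V3333V33V3333V33.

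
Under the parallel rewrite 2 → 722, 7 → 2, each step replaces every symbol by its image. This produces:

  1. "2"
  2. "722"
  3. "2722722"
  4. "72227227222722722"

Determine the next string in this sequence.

27227227222722722272272272227227222722722

Applying the rule to each of the 17 symbols of 72227227222722722 gives the pieces 2 722 722 722 2 722 722 2 722 722 722 2 722 722 2 722 722, which concatenate to the answer.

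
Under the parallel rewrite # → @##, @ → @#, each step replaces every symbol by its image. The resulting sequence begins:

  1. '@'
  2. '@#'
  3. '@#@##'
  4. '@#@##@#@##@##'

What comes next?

Replace each of the 13 characters of @#@##@#@##@## in place — @# @## @# @## @## @# @## @# @## @## @# @## @## — and concatenate.

@#@##@#@##@##@#@##@#@##@##@#@##@##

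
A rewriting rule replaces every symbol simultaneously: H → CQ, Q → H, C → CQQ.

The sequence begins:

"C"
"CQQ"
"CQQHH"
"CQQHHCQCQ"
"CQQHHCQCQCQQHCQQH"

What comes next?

Replace each of the 17 characters of CQQHHCQCQCQQHCQQH in place — CQQ H H CQ CQ CQQ H CQQ H CQQ H H CQ CQQ H H CQ — and concatenate.

CQQHHCQCQCQQHCQQHCQQHHCQCQQHHCQ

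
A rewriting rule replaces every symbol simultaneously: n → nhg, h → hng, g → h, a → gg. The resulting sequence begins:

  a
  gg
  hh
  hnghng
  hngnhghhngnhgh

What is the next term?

Rewriting the 14 symbols of hngnhghhngnhgh one by one yields hng nhg h nhg hng h hng hng nhg h nhg hng h hng; concatenated:

hngnhghnhghnghhnghngnhghnhghnghhng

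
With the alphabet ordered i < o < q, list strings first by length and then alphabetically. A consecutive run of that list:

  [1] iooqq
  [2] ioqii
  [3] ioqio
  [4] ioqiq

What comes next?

ioqoi

Treat ioqiq as a base-3 numeral over the given alphabet and add one, carrying through any trailing q's.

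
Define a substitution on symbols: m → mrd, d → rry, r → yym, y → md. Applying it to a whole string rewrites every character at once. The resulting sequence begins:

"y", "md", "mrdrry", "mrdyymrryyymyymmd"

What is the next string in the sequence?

Replace each of the 17 characters of mrdyymrryyymyymmd in place — mrd yym rry md md mrd yym yym md md md mrd md md mrd mrd rry — and concatenate.

mrdyymrrymdmdmrdyymyymmdmdmdmrdmdmdmrdmrdrry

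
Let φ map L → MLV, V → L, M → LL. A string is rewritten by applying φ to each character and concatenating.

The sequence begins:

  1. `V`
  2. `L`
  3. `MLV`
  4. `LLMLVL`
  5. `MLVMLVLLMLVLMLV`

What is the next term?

Rewriting the 15 symbols of MLVMLVLLMLVLMLV one by one yields LL MLV L LL MLV L MLV MLV LL MLV L MLV LL MLV L; concatenated:

LLMLVLLLMLVLMLVMLVLLMLVLMLVLLMLVL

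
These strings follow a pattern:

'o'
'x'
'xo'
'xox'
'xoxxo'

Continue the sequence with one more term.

From term 3 onward, concatenate the last term with the second-to-last: x·o = xo, xo·x = xox, …
Continuing: xoxxo · xox gives term 6.

xoxxoxox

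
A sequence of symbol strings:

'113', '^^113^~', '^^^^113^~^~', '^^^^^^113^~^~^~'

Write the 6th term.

Every step adds ^^ to the front and ^~ to the end of the previous string.
From ^^^^^^113^~^~^~, 2 further steps: ^^^^^^113^~^~^~ → ^^^^^^^^113^~^~^~^~ → (answer).

^^^^^^^^^^113^~^~^~^~^~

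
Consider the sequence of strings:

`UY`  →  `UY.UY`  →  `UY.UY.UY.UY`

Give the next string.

Every step duplicates the string with '.' between the halves.
Doubling UY.UY.UY.UY with '.' between the halves:

UY.UY.UY.UY.UY.UY.UY.UY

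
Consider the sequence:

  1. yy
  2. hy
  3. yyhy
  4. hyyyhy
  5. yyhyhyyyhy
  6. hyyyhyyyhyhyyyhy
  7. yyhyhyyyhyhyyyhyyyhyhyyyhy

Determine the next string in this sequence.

hyyyhyyyhyhyyyhyyyhyhyyyhyhyyyhyyyhyhyyyhy

This is a Fibonacci-style word recurrence s(k) = s(k−2)·s(k−1): e.g. yy·hy = yyhy.
The next term joins hyyyhyyyhyhyyyhy and yyhyhyyyhyhyyyhyyyhyhyyyhy.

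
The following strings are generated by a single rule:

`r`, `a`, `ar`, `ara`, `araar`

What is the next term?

araarara

This is a Fibonacci-style word recurrence s(k) = s(k−1)·s(k−2): e.g. a·r = ar.
The next term joins araar and ara.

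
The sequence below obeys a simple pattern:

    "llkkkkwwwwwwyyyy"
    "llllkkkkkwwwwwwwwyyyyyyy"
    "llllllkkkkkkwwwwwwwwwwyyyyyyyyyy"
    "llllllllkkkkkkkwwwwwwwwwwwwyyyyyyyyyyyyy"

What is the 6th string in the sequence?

The n-th term is 2n-2 l's then n+2 k's then 2n+2 w's then 3n-2 y's, where the shown terms are n = 2, 3, 4, 5.
For term 6, n = 7, so the run lengths are 12, 9, 16, 19.

llllllllllllkkkkkkkkkwwwwwwwwwwwwwwwwyyyyyyyyyyyyyyyyyyy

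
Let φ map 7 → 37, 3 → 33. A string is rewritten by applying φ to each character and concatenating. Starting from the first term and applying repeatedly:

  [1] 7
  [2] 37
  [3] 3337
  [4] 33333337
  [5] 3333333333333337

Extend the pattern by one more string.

Replace each of the 16 characters of 3333333333333337 in place — 33 33 33 33 33 33 33 33 33 33 33 33 33 33 33 37 — and concatenate.

33333333333333333333333333333337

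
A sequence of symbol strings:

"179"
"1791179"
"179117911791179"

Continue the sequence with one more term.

Each string is two copies of the previous one joined by '1'.
One more doubling of 179117911791179 gives the answer.

1791179117911791179117911791179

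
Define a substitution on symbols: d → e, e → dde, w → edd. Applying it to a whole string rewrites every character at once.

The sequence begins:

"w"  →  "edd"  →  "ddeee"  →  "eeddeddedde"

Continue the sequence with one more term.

ddeddeeeddeeeddeeedde

Rewriting each symbol of eeddeddedde: e→dde, e→dde, d→e, d→e, e→dde, d→e, d→e, e→dde, d→e, d→e, e→dde, which concatenates to dde dde e e dde e e dde e e dde.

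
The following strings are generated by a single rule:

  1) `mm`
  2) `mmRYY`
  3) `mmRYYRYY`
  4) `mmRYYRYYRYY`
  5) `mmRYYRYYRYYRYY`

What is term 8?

Every step adds RYY to the end: s(k+1) = s(k)·RYY.
From mmRYYRYYRYYRYY, 3 further steps: mmRYYRYYRYYRYY → mmRYYRYYRYYRYYRYY → mmRYYRYYRYYRYYRYYRYY → (answer).

mmRYYRYYRYYRYYRYYRYYRYY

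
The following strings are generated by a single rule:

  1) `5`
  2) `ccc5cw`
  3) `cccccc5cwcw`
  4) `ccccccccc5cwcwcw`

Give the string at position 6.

ccccccccccccccc5cwcwcwcwcw

Each term wraps the previous one in ccc on the left and cw on the right.
From ccccccccc5cwcwcw, 2 further steps: ccccccccc5cwcwcw → cccccccccccc5cwcwcwcw → (answer).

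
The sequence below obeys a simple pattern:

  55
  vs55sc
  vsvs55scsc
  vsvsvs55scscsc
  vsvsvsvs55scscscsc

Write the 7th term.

vsvsvsvsvsvs55scscscscscsc

Each term wraps the previous one in vs on the left and sc on the right.
From vsvsvsvs55scscscsc, 2 further steps: vsvsvsvs55scscscsc → vsvsvsvsvs55scscscscsc → (answer).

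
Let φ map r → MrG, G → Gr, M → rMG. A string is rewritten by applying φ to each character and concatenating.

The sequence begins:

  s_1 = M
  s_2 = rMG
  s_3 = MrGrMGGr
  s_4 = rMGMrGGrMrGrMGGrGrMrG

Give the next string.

Rewriting the 21 symbols of rMGMrGGrMrGrMGGrGrMrG one by one yields MrG rMG Gr rMG MrG Gr Gr MrG rMG MrG Gr MrG rMG Gr Gr MrG Gr MrG rMG MrG Gr; concatenated:

MrGrMGGrrMGMrGGrGrMrGrMGMrGGrMrGrMGGrGrMrGGrMrGrMGMrGGr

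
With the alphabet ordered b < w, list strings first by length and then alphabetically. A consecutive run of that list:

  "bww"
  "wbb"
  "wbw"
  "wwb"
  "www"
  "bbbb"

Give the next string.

bbbw

Treat bbbb as a base-2 numeral over the given alphabet and add one, carrying through any trailing w's.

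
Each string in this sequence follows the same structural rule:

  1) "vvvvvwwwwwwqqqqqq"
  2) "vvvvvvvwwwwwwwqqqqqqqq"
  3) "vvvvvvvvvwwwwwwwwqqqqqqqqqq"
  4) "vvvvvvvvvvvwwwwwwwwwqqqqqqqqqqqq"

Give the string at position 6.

vvvvvvvvvvvvvvvwwwwwwwwwwwqqqqqqqqqqqqqqqq

Term n consists of 2n-1 v's, followed by n+3 w's, followed by 2n q's, where the shown terms are n = 3, 4, 5, 6.
At n = 8 the blocks have lengths 15, 11, 16.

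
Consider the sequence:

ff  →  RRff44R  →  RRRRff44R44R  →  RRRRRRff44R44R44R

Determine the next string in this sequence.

Each term wraps the previous one in RR on the left and 44R on the right.
So the next term is RR·RRRRRRff44R44R44R·44R.

RRRRRRRRff44R44R44R44R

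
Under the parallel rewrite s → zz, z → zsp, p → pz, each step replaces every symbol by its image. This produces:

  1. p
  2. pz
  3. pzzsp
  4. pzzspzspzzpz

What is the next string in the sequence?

pzzspzspzzpzzspzzpzzspzsppzzsp

Apply φ to pzzspzspzzpz symbol by symbol: p→pz, z→zsp, z→zsp, s→zz, p→pz, z→zsp, s→zz, p→pz, z→zsp, z→zsp, p→pz, z→zsp; joined: pz zsp zsp zz pz zsp zz pz zsp zsp pz zsp.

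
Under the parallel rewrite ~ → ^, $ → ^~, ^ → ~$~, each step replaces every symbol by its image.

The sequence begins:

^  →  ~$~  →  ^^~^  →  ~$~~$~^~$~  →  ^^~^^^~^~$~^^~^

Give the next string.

Replace each of the 15 characters of ^^~^^^~^~$~^^~^ in place — ~$~ ~$~ ^ ~$~ ~$~ ~$~ ^ ~$~ ^ ^~ ^ ~$~ ~$~ ^ ~$~ — and concatenate.

~$~~$~^~$~~$~~$~^~$~^^~^~$~~$~^~$~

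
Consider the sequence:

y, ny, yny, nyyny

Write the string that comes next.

From term 3 onward, concatenate the second-to-last term with the last: y·ny = yny, ny·yny = nyyny, …
So term 5 is yny·nyyny.

ynynyyny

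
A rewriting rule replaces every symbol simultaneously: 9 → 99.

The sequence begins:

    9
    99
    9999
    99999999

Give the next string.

Apply φ to 99999999 symbol by symbol: 9→99, 9→99, 9→99, 9→99, 9→99, 9→99, 9→99, 9→99; joined: 99 99 99 99 99 99 99 99.

9999999999999999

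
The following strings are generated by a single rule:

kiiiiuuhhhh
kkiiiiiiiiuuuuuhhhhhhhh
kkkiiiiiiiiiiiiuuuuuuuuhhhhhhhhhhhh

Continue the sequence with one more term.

kkkkiiiiiiiiiiiiiiiiuuuuuuuuuuuhhhhhhhhhhhhhhhh

The n-th term is n k's then 4n i's then 3n-1 u's then 4n h's (n = 1, 2, …).
For the next term, n = 4, so the run lengths are 4, 16, 11, 16.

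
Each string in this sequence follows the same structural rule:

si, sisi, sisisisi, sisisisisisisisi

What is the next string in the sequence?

Every step duplicates the string.
Doubling sisisisisisisisi:

sisisisisisisisisisisisisisisisi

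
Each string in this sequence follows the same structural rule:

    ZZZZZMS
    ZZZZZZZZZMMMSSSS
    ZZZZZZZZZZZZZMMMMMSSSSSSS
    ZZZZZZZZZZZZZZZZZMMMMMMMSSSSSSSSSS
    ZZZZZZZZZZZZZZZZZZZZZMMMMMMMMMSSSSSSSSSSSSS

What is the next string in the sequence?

ZZZZZZZZZZZZZZZZZZZZZZZZZMMMMMMMMMMMSSSSSSSSSSSSSSSS

The n-th term is 4n+1 Z's then 2n-1 M's then 3n-2 S's (n = 1, 2, …).
Setting n = 6 gives 25, 11, 16 characters in each block.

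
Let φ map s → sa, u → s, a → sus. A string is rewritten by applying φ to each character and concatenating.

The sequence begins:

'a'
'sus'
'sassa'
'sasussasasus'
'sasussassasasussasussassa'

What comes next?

Rewriting the 25 symbols of sasussassasasussasussassa one by one yields sa sus sa s sa sa sus sa sa sus sa sus sa s sa sa sus sa s sa sa sus sa sa sus; concatenated:

sasussassasasussasasussasussassasasussassasasussasasus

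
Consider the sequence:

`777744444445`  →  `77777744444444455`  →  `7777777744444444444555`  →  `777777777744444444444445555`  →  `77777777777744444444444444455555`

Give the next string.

7777777777777744444444444444444555555

Term n consists of 2n-2 7's, followed by 2n+1 4's, followed by n-2 5's, where the shown terms are n = 3, 4, 5, 6, 7.
For the next term, n = 8, so the run lengths are 14, 17, 6.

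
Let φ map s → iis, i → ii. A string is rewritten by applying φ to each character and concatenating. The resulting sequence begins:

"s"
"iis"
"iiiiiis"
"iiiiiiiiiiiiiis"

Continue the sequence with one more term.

Replace each of the 15 characters of iiiiiiiiiiiiiis in place — ii ii ii ii ii ii ii ii ii ii ii ii ii ii iis — and concatenate.

iiiiiiiiiiiiiiiiiiiiiiiiiiiiiis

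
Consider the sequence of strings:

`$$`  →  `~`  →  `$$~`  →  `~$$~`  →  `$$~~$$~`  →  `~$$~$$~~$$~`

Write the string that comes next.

From term 3 onward, concatenate the second-to-last term with the last: $$·~ = $$~, ~·$$~ = ~$$~, …
Continuing: $$~~$$~ · ~$$~$$~~$$~ gives term 7.

$$~~$$~~$$~$$~~$$~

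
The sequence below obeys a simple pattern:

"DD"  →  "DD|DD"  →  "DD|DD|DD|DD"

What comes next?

DD|DD|DD|DD|DD|DD|DD|DD

Every step duplicates the string with '|' between the halves.
So the next term is two copies of DD|DD|DD|DD with '|' between the halves.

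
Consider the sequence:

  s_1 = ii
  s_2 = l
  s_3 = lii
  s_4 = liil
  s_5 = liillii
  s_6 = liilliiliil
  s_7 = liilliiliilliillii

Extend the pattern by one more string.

liilliiliilliilliiliilliiliil

From term 3 onward, concatenate the last term with the second-to-last: l·ii = lii, lii·l = liil, …
So term 8 is liilliiliilliillii·liilliiliil.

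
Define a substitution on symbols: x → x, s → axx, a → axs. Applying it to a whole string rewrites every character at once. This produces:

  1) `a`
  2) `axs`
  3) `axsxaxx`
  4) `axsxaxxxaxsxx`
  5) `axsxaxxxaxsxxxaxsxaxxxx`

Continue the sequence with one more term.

φ(axsxaxxxaxsxxxaxsxaxxxx) expands symbol-by-symbol to axs x axx x axs x x x axs x axx x x x axs x axx x axs x x x x; joining the 23 pieces gives the next term.

axsxaxxxaxsxxxaxsxaxxxxxaxsxaxxxaxsxxxx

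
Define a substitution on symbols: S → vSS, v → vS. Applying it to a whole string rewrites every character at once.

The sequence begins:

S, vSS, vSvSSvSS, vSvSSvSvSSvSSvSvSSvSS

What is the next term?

vSvSSvSvSSvSSvSvSSvSvSSvSSvSvSSvSSvSvSSvSvSSvSSvSvSSvSS

φ(vSvSSvSvSSvSSvSvSSvSS) expands symbol-by-symbol to vS vSS vS vSS vSS vS vSS vS vSS vSS vS vSS vSS vS vSS vS vSS vSS vS vSS vSS; joining the 21 pieces gives the next term.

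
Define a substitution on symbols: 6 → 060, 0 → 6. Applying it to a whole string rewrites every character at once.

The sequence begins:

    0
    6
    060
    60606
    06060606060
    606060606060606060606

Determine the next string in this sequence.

Rewriting the 21 symbols of 606060606060606060606 one by one yields 060 6 060 6 060 6 060 6 060 6 060 6 060 6 060 6 060 6 060 6 060; concatenated:

0606060606060606060606060606060606060606060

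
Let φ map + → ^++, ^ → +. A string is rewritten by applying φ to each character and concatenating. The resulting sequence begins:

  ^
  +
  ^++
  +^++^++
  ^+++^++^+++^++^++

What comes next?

φ(^+++^++^+++^++^++) expands symbol-by-symbol to + ^++ ^++ ^++ + ^++ ^++ + ^++ ^++ ^++ + ^++ ^++ + ^++ ^++; joining the 17 pieces gives the next term.

+^++^++^+++^++^+++^++^++^+++^++^+++^++^++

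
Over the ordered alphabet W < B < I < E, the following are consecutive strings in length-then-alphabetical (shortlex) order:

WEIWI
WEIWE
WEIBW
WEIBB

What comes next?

WEIBI

The successor of WEIBB increments the rightmost position that isn't already E and resets every position after it to W.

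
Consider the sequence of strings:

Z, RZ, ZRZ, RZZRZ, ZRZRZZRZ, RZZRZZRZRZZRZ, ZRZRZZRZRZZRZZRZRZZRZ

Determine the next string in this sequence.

RZZRZZRZRZZRZZRZRZZRZRZZRZZRZRZZRZ

Each term (from the third on) is the two preceding terms concatenated in order: term 3 = Z·RZ = ZRZ.
So term 8 is RZZRZZRZRZZRZ·ZRZRZZRZRZZRZZRZRZZRZ.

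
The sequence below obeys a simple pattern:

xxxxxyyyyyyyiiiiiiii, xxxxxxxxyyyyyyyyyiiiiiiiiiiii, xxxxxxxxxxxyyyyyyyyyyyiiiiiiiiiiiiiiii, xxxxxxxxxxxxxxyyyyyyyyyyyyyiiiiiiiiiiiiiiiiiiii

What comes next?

xxxxxxxxxxxxxxxxxyyyyyyyyyyyyyyyiiiiiiiiiiiiiiiiiiiiiiii

Term n consists of 3n-1 x's, followed by 2n+3 y's, followed by 4n i's, where the shown terms are n = 2, 3, 4, 5.
At n = 6 the blocks have lengths 17, 15, 24.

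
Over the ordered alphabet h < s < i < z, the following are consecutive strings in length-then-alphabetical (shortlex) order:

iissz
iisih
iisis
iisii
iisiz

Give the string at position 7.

Continuing the enumeration 2 steps past iisiz: iisiz → iiszh → (answer).

iiszs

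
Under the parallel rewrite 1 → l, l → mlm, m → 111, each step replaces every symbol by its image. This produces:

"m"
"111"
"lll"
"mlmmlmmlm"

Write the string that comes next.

Expanding mlmmlmmlm: m→111, l→mlm, m→111, m→111, l→mlm, m→111, m→111, l→mlm, m→111. Concatenated: 111 mlm 111 111 mlm 111 111 mlm 111.

111mlm111111mlm111111mlm111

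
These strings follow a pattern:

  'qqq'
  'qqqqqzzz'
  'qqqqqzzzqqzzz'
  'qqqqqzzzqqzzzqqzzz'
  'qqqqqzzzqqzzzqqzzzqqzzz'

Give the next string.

Each term is the previous one with qqzzz appended.
Applying this once more to qqqqqzzzqqzzzqqzzzqqzzz:

qqqqqzzzqqzzzqqzzzqqzzzqqzzz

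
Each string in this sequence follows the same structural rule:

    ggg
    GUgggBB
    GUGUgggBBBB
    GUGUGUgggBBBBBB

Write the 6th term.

GUGUGUGUGUgggBBBBBBBBBB

s(k+1) = GU·s(k)·BB, so each term gains GU as a prefix and BB as a suffix.
From GUGUGUgggBBBBBB, 2 further steps: GUGUGUgggBBBBBB → GUGUGUGUgggBBBBBBBB → (answer).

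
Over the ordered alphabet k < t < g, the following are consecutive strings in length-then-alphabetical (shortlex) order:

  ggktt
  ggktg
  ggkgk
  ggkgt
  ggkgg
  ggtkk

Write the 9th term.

ggttk

Advancing 3 positions from ggtkk through ggtkk → ggtkt → ggtkg reaches term 9.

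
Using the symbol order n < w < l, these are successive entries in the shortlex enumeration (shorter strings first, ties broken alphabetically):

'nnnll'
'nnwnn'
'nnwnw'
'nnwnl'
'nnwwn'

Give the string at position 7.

Continuing the enumeration 2 steps past nnwwn: nnwwn → nnwww → (answer).

nnwwl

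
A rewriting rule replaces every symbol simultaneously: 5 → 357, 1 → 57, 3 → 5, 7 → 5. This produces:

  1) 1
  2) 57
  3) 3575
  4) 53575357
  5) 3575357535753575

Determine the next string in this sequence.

Replace each of the 16 characters of 3575357535753575 in place — 5 357 5 357 5 357 5 357 5 357 5 357 5 357 5 357 — and concatenate.

53575357535753575357535753575357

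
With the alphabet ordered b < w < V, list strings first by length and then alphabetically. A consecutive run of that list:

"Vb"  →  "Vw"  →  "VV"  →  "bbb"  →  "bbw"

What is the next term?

Treat bbw as a base-3 numeral over the given alphabet and add one, carrying through any trailing V's.

bbV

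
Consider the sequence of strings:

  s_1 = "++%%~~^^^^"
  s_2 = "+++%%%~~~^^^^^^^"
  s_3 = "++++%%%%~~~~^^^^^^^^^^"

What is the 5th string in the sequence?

++++++%%%%%%~~~~~~^^^^^^^^^^^^^^^^

Each string has the form +^{n} %^{n} ~^{n} ^^{3n-2}, where the shown terms are n = 2, 3, 4.
At n = 6 the blocks have lengths 6, 6, 6, 16.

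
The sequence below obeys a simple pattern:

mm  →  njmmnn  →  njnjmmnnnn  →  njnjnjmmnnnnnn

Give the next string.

Every step adds nj to the front and nn to the end of the previous string.
Applying this once more to njnjnjmmnnnnnn:

njnjnjnjmmnnnnnnnn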